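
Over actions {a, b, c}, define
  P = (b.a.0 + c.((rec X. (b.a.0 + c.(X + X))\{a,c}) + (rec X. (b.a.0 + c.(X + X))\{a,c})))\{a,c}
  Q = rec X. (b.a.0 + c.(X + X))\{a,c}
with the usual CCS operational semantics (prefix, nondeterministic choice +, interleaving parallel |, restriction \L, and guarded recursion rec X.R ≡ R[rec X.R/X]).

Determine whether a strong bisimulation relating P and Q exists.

Reachable graph of P (2 states):
  p0 = (b.a.0 + c.((rec X. (b.a.0 + c.(X + X))\{a,c}) + (rec X. (b.a.0 + c.(X + X))\{a,c})))\{a,c} → —b→ p1
  p1 = (a.0)\{a,c} → (no moves)
Reachable graph of Q (2 states):
  q0 = rec X. (b.a.0 + c.(X + X))\{a,c} → —b→ q1
  q1 = (a.0)\{a,c} → (no moves)
Partition-refinement fixed point:
  B0 = {p0, q0}
  B1 = {p1, q1}
p0 ∈ B0, q0 ∈ B0 → same block

YES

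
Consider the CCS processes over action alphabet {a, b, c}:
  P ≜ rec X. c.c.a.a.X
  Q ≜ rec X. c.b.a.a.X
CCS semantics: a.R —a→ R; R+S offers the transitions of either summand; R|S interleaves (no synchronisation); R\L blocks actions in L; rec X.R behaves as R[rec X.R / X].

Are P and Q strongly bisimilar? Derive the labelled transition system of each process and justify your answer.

P ≁ Q

Reachable graph of P (4 states):
  u0 = rec X. c.c.a.a.X has moves —c→ u1
  u1 = c.a.a.(rec X. c.c.a.a.X) has moves —c→ u2
  u2 = a.a.(rec X. c.c.a.a.X) has moves —a→ u3
  u3 = a.(rec X. c.c.a.a.X) has moves —a→ u0
Reachable graph of Q (4 states):
  v0 = rec X. c.b.a.a.X has moves —c→ v1
  v1 = b.a.a.(rec X. c.b.a.a.X) has moves —b→ v2
  v2 = a.a.(rec X. c.b.a.a.X) has moves —a→ v3
  v3 = a.(rec X. c.b.a.a.X) has moves —a→ v0
Partition-refinement fixed point:
  B0 = {u0}
  B1 = {u1}
  B2 = {u2}
  B3 = {u3}
  B4 = {v0}
  B5 = {v1}
  B6 = {v2}
  B7 = {v3}
u0 ∈ B0, v0 ∈ B4 → different blocks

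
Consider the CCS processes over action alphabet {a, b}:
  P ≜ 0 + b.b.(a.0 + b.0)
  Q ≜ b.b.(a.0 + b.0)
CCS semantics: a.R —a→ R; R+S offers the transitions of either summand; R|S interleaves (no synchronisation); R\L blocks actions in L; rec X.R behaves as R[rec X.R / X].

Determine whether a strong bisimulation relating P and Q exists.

LTS(P): 4 reachable states
  s0 = 0 + b.b.(a.0 + b.0) → =b=> s1
  s1 = b.(a.0 + b.0) → =b=> s2
  s2 = a.0 + b.0 → =a=> s3, =b=> s3
  s3 = 0 → ∅
LTS(Q): 4 reachable states
  t0 = b.b.(a.0 + b.0) → =b=> t1
  t1 = b.(a.0 + b.0) → =b=> t2
  t2 = a.0 + b.0 → =a=> t3, =b=> t3
  t3 = 0 → ∅
Bisimilarity quotient blocks:
  B0 = {s0, t0}
  B1 = {s1, t1}
  B2 = {s2, t2}
  B3 = {s3, t3}
s0 ∈ B0, t0 ∈ B0 → same block

YES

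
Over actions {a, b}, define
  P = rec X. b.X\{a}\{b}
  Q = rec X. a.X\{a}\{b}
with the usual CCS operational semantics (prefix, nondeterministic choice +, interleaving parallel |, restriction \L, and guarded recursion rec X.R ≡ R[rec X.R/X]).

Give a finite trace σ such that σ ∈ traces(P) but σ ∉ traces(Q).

LTS(P): 2 reachable states
  p0 = rec X. b.X\{a}\{b} :: --b--▸ p1
  p1 = (rec X. b.X\{a}\{b})\{a}\{b} :: ·
LTS(Q): 2 reachable states
  q0 = rec X. a.X\{a}\{b} :: --a--▸ q1
  q1 = (rec X. a.X\{a}\{b})\{a}\{b} :: ·
Trace ⟨b⟩ through P, begin at {p0}:
  after b @ step 1: {p1}
  — P admits the full trace.
Trace ⟨b⟩ through Q, begin at {q0}:
  after b @ step 1: ∅  — Q cannot continue

b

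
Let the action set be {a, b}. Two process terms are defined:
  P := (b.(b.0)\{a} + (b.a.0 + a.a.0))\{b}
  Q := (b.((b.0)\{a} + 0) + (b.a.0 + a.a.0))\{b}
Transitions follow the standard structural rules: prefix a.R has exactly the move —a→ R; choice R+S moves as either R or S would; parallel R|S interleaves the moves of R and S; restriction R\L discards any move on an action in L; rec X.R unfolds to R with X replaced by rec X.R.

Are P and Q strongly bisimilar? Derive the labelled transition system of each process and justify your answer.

bisimilar

P's transition system — 3 states:
  s0 = (b.(b.0)\{a} + (b.a.0 + a.a.0))\{b} → -a-> s1
  s1 = (a.0)\{b} → -a-> s2
  s2 = 0\{b} → ·
Q's transition system — 3 states:
  t0 = (b.((b.0)\{a} + 0) + (b.a.0 + a.a.0))\{b} → -a-> t1
  t1 = (a.0)\{b} → -a-> t2
  t2 = 0\{b} → ·
Partition-refinement fixed point:
  B0 = {s0, t0}
  B1 = {s1, t1}
  B2 = {s2, t2}
s0 ∈ B0, t0 ∈ B0 → same block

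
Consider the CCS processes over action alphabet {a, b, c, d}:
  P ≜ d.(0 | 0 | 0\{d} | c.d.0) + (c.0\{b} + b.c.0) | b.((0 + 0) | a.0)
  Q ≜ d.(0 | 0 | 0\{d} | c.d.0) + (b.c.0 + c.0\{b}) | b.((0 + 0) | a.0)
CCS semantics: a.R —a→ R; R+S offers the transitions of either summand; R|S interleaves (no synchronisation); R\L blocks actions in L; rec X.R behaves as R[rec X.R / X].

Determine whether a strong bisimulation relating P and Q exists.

bisimilar

Reachable graph of P (15 states):
  m0 = d.(0 | 0 | 0\{d} | c.d.0) + (c.0\{b} + b.c.0) | b.((0 + 0) | a.0) | —b→ m1, —b→ m2, —c→ m3, —d→ m4
  m1 = (c.0\{b} + b.c.0) | ((0 + 0) | a.0) | —a→ m5, —b→ m6, —c→ m7
  m2 = c.0 | b.((0 + 0) | a.0) | —b→ m6, —c→ m8
  m3 = 0\{b} | b.((0 + 0) | a.0) | —b→ m7
  m4 = 0 | 0 | 0\{d} | c.d.0 | —c→ m9
  m5 = (c.0\{b} + b.c.0) | ((0 + 0) | 0) | —b→ m10, —c→ m11
  m6 = c.0 | ((0 + 0) | a.0) | —a→ m10, —c→ m12
  m7 = 0\{b} | ((0 + 0) | a.0) | —a→ m11
  m8 = 0 | b.((0 + 0) | a.0) | —b→ m12
  m9 = 0 | 0 | 0\{d} | d.0 | —d→ m13
  m10 = c.0 | ((0 + 0) | 0) | —c→ m14
  m11 = 0\{b} | ((0 + 0) | 0) | ∅
  m12 = 0 | ((0 + 0) | a.0) | —a→ m14
  m13 = 0 | 0 | 0\{d} | 0 | ∅
  m14 = 0 | ((0 + 0) | 0) | ∅
Reachable graph of Q (15 states):
  n0 = d.(0 | 0 | 0\{d} | c.d.0) + (b.c.0 + c.0\{b}) | b.((0 + 0) | a.0) | —b→ n1, —b→ n2, —c→ n3, —d→ n4
  n1 = (b.c.0 + c.0\{b}) | ((0 + 0) | a.0) | —a→ n5, —b→ n6, —c→ n7
  n2 = c.0 | b.((0 + 0) | a.0) | —b→ n6, —c→ n8
  n3 = 0\{b} | b.((0 + 0) | a.0) | —b→ n7
  n4 = 0 | 0 | 0\{d} | c.d.0 | —c→ n9
  n5 = (b.c.0 + c.0\{b}) | ((0 + 0) | 0) | —b→ n10, —c→ n11
  n6 = c.0 | ((0 + 0) | a.0) | —a→ n10, —c→ n12
  n7 = 0\{b} | ((0 + 0) | a.0) | —a→ n11
  n8 = 0 | b.((0 + 0) | a.0) | —b→ n12
  n9 = 0 | 0 | 0\{d} | d.0 | —d→ n13
  n10 = c.0 | ((0 + 0) | 0) | —c→ n14
  n11 = 0\{b} | ((0 + 0) | 0) | ∅
  n12 = 0 | ((0 + 0) | a.0) | —a→ n14
  n13 = 0 | 0 | 0\{d} | 0 | ∅
  n14 = 0 | ((0 + 0) | 0) | ∅
Coarsest stable partition (strong bisimilarity classes):
  B0 = {m0, n0}
  B1 = {m4, n4}
  B2 = {m9, n9}
  B3 = {m11, m13, m14, n11, n13, n14}
  B4 = {m1, n1}
  B5 = {m12, m7, n12, n7}
  B6 = {m5, n5}
  B7 = {m10, n10}
  B8 = {m6, n6}
  B9 = {m2, n2}
  B10 = {m3, m8, n3, n8}
m0 ∈ B0, n0 ∈ B0 → same block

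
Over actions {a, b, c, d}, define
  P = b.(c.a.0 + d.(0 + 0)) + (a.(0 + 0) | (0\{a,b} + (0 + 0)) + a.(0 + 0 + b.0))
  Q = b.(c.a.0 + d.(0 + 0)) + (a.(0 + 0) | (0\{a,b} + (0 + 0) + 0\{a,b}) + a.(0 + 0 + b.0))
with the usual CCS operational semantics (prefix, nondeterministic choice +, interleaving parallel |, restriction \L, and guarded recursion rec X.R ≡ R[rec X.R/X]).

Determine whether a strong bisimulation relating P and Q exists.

YES

Reachable graph of P (7 states):
  u0 = b.(c.a.0 + d.(0 + 0)) + (a.(0 + 0) | (0\{a,b} + (0 + 0)) + a.(0 + 0 + b.0)) → --a--▸ u1, --a--▸ u2, --b--▸ u3
  u1 = (0 + 0) | (0\{a,b} + (0 + 0)) → deadlocked
  u2 = 0 + 0 + b.0 → --b--▸ u4
  u3 = c.a.0 + d.(0 + 0) → --c--▸ u5, --d--▸ u6
  u4 = 0 → deadlocked
  u5 = a.0 → --a--▸ u4
  u6 = 0 + 0 → deadlocked
Reachable graph of Q (7 states):
  v0 = b.(c.a.0 + d.(0 + 0)) + (a.(0 + 0) | (0\{a,b} + (0 + 0) + 0\{a,b}) + a.(0 + 0 + b.0)) → --a--▸ v1, --a--▸ v2, --b--▸ v3
  v1 = (0 + 0) | (0\{a,b} + (0 + 0) + 0\{a,b}) → deadlocked
  v2 = 0 + 0 + b.0 → --b--▸ v4
  v3 = c.a.0 + d.(0 + 0) → --c--▸ v5, --d--▸ v6
  v4 = 0 → deadlocked
  v5 = a.0 → --a--▸ v4
  v6 = 0 + 0 → deadlocked
Coarsest stable partition (strong bisimilarity classes):
  B0 = {u0, v0}
  B1 = {u2, v2}
  B2 = {u1, u4, u6, v1, v4, v6}
  B3 = {u3, v3}
  B4 = {u5, v5}
u0 ∈ B0, v0 ∈ B0 → same block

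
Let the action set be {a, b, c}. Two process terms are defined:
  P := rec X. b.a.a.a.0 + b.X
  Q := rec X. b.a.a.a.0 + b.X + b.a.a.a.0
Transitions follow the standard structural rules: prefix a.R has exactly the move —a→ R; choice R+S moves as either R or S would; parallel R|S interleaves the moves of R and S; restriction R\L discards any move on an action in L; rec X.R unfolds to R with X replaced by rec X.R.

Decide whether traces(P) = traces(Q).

traces(P) = traces(Q)

Reachable graph of P (5 states):
  p0 = rec X. b.a.a.a.0 + b.X ⊢ —b→ p0, —b→ p1
  p1 = a.a.a.0 ⊢ —a→ p2
  p2 = a.a.0 ⊢ —a→ p3
  p3 = a.0 ⊢ —a→ p4
  p4 = 0 ⊢ (no moves)
Reachable graph of Q (5 states):
  q0 = rec X. b.a.a.a.0 + b.X + b.a.a.a.0 ⊢ —b→ q0, —b→ q1
  q1 = a.a.a.0 ⊢ —a→ q2
  q2 = a.a.0 ⊢ —a→ q3
  q3 = a.0 ⊢ —a→ q4
  q4 = 0 ⊢ (no moves)
Partition-refinement fixed point:
  B0 = {p0, q0}
  B1 = {p1, q1}
  B2 = {p2, q2}
  B3 = {p3, q3}
  B4 = {p4, q4}
p0 ∈ B0, q0 ∈ B0 → same block
Bisimilar ⇒ trace-equivalent.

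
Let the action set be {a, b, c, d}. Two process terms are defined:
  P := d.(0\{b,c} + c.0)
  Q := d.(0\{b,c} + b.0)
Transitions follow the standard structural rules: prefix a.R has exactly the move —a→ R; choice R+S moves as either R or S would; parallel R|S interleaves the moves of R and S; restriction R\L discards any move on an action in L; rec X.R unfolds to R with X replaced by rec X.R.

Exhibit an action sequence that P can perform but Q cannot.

P's transition system — 3 states:
  s0 = d.(0\{b,c} + c.0) | —d→ s1
  s1 = 0\{b,c} + c.0 | —c→ s2
  s2 = 0 | deadlocked
Q's transition system — 3 states:
  t0 = d.(0\{b,c} + b.0) | —d→ t1
  t1 = 0\{b,c} + b.0 | —b→ t2
  t2 = 0 | deadlocked
Executing dc from P (initial set {s0}):
  [1] d ⇒ {s1}
  [2] c ⇒ {s2}
  ✓ P
Executing dc from Q (initial set {t0}):
  [1] d ⇒ {t1}
  [2] c ⇒ no successor for Q

dc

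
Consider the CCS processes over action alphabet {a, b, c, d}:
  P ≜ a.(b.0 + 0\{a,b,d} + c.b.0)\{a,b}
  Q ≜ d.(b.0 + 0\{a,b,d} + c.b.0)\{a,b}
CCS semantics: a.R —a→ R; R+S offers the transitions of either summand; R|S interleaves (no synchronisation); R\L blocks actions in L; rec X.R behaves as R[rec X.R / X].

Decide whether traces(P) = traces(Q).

LTS(P): 3 reachable states
  p0 = a.(b.0 + 0\{a,b,d} + c.b.0)\{a,b} has moves --a--▸ p1
  p1 = (b.0 + 0\{a,b,d} + c.b.0)\{a,b} has moves --c--▸ p2
  p2 = (b.0)\{a,b} has moves ∅
LTS(Q): 3 reachable states
  q0 = d.(b.0 + 0\{a,b,d} + c.b.0)\{a,b} has moves --d--▸ q1
  q1 = (b.0 + 0\{a,b,d} + c.b.0)\{a,b} has moves --c--▸ q2
  q2 = (b.0)\{a,b} has moves ∅
Executing a from P (initial set {p0}):
  after a @ step 1: {p1}
  ✓ P
Executing a from Q (initial set {q0}):
  after a @ step 1: ∅  — Q cannot continue

traces(P) ≠ traces(Q) — witness ⟨a⟩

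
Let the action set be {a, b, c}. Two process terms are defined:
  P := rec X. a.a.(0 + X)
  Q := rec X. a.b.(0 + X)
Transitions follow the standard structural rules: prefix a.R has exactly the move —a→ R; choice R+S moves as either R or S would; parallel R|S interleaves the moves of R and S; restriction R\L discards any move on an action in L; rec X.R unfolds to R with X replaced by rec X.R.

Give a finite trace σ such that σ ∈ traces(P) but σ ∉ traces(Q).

aa

P's transition system — 3 states:
  m0 = rec X. a.a.(0 + X) :: ··a··> m1
  m1 = a.(0 + (rec X. a.a.(0 + X))) :: ··a··> m2
  m2 = 0 + (rec X. a.a.(0 + X)) :: ··a··> m1
Q's transition system — 3 states:
  n0 = rec X. a.b.(0 + X) :: ··a··> n1
  n1 = b.(0 + (rec X. a.b.(0 + X))) :: ··b··> n2
  n2 = 0 + (rec X. a.b.(0 + X)) :: ··a··> n1
Executing aa from P (initial set {m0}):
  step 1 (a): {m1}
  step 2 (a): {m2}
  ✓ P
Executing aa from Q (initial set {n0}):
  step 1 (a): {n1}
  step 2 (a): ∅ (Q stuck)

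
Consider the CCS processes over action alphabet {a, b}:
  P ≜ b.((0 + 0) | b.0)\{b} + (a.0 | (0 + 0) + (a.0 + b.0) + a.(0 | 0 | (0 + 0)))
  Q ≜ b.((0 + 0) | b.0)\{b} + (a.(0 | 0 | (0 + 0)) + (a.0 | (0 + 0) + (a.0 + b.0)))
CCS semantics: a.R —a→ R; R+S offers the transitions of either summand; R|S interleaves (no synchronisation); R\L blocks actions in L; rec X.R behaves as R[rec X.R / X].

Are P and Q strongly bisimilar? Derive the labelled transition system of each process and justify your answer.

P's transition system — 5 states:
  u0 = b.((0 + 0) | b.0)\{b} + (a.0 | (0 + 0) + (a.0 + b.0) + a.(0 | 0 | (0 + 0))) :: --a--▸ u1, --a--▸ u2, --a--▸ u3, --b--▸ u1, --b--▸ u4
  u1 = 0 :: ∅
  u2 = 0 | (0 + 0) :: ∅
  u3 = 0 | 0 | (0 + 0) :: ∅
  u4 = ((0 + 0) | b.0)\{b} :: ∅
Q's transition system — 5 states:
  v0 = b.((0 + 0) | b.0)\{b} + (a.(0 | 0 | (0 + 0)) + (a.0 | (0 + 0) + (a.0 + b.0))) :: --a--▸ v1, --a--▸ v2, --a--▸ v3, --b--▸ v1, --b--▸ v4
  v1 = 0 :: ∅
  v2 = 0 | (0 + 0) :: ∅
  v3 = 0 | 0 | (0 + 0) :: ∅
  v4 = ((0 + 0) | b.0)\{b} :: ∅
Coarsest stable partition (strong bisimilarity classes):
  B0 = {u0, v0}
  B1 = {u1, u2, u3, u4, v1, v2, v3, v4}
u0 ∈ B0, v0 ∈ B0 → same block

P ~ Q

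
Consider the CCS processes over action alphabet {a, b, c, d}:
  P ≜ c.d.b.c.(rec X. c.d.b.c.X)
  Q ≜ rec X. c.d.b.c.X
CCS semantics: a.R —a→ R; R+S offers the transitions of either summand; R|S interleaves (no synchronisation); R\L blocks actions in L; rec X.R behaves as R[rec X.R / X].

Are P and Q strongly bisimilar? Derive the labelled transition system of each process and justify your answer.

LTS(P): 5 reachable states
  p0 = c.d.b.c.(rec X. c.d.b.c.X) :: -c-> p1
  p1 = d.b.c.(rec X. c.d.b.c.X) :: -d-> p2
  p2 = b.c.(rec X. c.d.b.c.X) :: -b-> p3
  p3 = c.(rec X. c.d.b.c.X) :: -c-> p4
  p4 = rec X. c.d.b.c.X :: -c-> p1
LTS(Q): 4 reachable states
  q0 = rec X. c.d.b.c.X :: -c-> q1
  q1 = d.b.c.(rec X. c.d.b.c.X) :: -d-> q2
  q2 = b.c.(rec X. c.d.b.c.X) :: -b-> q3
  q3 = c.(rec X. c.d.b.c.X) :: -c-> q0
Bisimilarity quotient blocks:
  B0 = {p0, p4, q0}
  B1 = {p1, q1}
  B2 = {p2, q2}
  B3 = {p3, q3}
p0 ∈ B0, q0 ∈ B0 → same block

P ~ Q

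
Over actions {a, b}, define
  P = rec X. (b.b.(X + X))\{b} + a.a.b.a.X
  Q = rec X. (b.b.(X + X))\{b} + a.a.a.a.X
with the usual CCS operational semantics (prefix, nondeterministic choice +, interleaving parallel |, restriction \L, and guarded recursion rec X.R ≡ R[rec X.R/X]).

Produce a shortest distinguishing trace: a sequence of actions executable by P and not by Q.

aab

LTS(P): 4 reachable states
  p0 = rec X. (b.b.(X + X))\{b} + a.a.b.a.X → —a→ p1
  p1 = a.b.a.(rec X. (b.b.(X + X))\{b} + a.a.b.a.X) → —a→ p2
  p2 = b.a.(rec X. (b.b.(X + X))\{b} + a.a.b.a.X) → —b→ p3
  p3 = a.(rec X. (b.b.(X + X))\{b} + a.a.b.a.X) → —a→ p0
LTS(Q): 4 reachable states
  q0 = rec X. (b.b.(X + X))\{b} + a.a.a.a.X → —a→ q1
  q1 = a.a.a.(rec X. (b.b.(X + X))\{b} + a.a.a.a.X) → —a→ q2
  q2 = a.a.(rec X. (b.b.(X + X))\{b} + a.a.a.a.X) → —a→ q3
  q3 = a.(rec X. (b.b.(X + X))\{b} + a.a.a.a.X) → —a→ q0
Executing aab from P (initial set {p0}):
  step 1 (a): {p1}
  step 2 (a): {p2}
  step 3 (b): {p3}
  — P admits the full trace.
Executing aab from Q (initial set {q0}):
  step 1 (a): {q1}
  step 2 (a): {q2}
  step 3 (b): no successor for Q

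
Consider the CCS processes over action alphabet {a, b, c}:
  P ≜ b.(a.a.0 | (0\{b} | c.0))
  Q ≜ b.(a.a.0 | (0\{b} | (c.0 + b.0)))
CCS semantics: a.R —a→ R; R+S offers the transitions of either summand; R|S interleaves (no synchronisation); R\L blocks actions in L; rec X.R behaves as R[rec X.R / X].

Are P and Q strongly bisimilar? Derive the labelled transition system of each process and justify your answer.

Reachable graph of P (7 states):
  m0 = b.(a.a.0 | (0\{b} | c.0)) has moves —b→ m1
  m1 = a.a.0 | (0\{b} | c.0) has moves —a→ m2, —c→ m3
  m2 = a.0 | (0\{b} | c.0) has moves —a→ m4, —c→ m5
  m3 = a.a.0 | (0\{b} | 0) has moves —a→ m5
  m4 = 0 | (0\{b} | c.0) has moves —c→ m6
  m5 = a.0 | (0\{b} | 0) has moves —a→ m6
  m6 = 0 | (0\{b} | 0) has moves ·
Reachable graph of Q (7 states):
  n0 = b.(a.a.0 | (0\{b} | (c.0 + b.0))) has moves —b→ n1
  n1 = a.a.0 | (0\{b} | (c.0 + b.0)) has moves —a→ n2, —b→ n3, —c→ n3
  n2 = a.0 | (0\{b} | (c.0 + b.0)) has moves —a→ n4, —b→ n5, —c→ n5
  n3 = a.a.0 | (0\{b} | 0) has moves —a→ n5
  n4 = 0 | (0\{b} | (c.0 + b.0)) has moves —b→ n6, —c→ n6
  n5 = a.0 | (0\{b} | 0) has moves —a→ n6
  n6 = 0 | (0\{b} | 0) has moves ·
Bisimilarity quotient blocks:
  B0 = {m0}
  B1 = {m1}
  B2 = {m2}
  B3 = {m5, n5}
  B4 = {m6, n6}
  B5 = {m4}
  B6 = {m3, n3}
  B7 = {n0}
  B8 = {n1}
  B9 = {n2}
  B10 = {n4}
m0 ∈ B0, n0 ∈ B7 → different blocks

not bisimilar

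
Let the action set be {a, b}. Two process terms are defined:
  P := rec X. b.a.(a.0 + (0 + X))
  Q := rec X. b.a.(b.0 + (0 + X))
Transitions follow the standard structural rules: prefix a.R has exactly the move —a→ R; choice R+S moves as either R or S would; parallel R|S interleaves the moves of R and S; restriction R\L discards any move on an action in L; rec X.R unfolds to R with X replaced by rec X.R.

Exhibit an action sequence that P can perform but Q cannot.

baa

P's transition system — 4 states:
  p0 = rec X. b.a.(a.0 + (0 + X)) | ··b··> p1
  p1 = a.(a.0 + (0 + (rec X. b.a.(a.0 + (0 + X))))) | ··a··> p2
  p2 = a.0 + (0 + (rec X. b.a.(a.0 + (0 + X)))) | ··a··> p3, ··b··> p1
  p3 = 0 | deadlocked
Q's transition system — 4 states:
  q0 = rec X. b.a.(b.0 + (0 + X)) | ··b··> q1
  q1 = a.(b.0 + (0 + (rec X. b.a.(b.0 + (0 + X))))) | ··a··> q2
  q2 = b.0 + (0 + (rec X. b.a.(b.0 + (0 + X)))) | ··b··> q1, ··b··> q3
  q3 = 0 | deadlocked
Run σ = ⟨baa⟩ on P: start {p0}
  after b @ step 1: {p1}
  after a @ step 2: {p2}
  after a @ step 3: {p3}
  — P admits the full trace.
Run σ = ⟨baa⟩ on Q: start {q0}
  after b @ step 1: {q1}
  after a @ step 2: {q2}
  after a @ step 3: ∅ (Q stuck)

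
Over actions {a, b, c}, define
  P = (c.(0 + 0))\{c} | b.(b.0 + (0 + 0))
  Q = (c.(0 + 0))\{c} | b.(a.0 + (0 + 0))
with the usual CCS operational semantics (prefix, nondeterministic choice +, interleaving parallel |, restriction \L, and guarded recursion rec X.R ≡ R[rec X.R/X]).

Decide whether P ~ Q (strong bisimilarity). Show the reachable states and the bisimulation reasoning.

not bisimilar

P's transition system — 3 states:
  p0 = (c.(0 + 0))\{c} | b.(b.0 + (0 + 0)) | ··b··> p1
  p1 = (c.(0 + 0))\{c} | (b.0 + (0 + 0)) | ··b··> p2
  p2 = (c.(0 + 0))\{c} | 0 | ·
Q's transition system — 3 states:
  q0 = (c.(0 + 0))\{c} | b.(a.0 + (0 + 0)) | ··b··> q1
  q1 = (c.(0 + 0))\{c} | (a.0 + (0 + 0)) | ··a··> q2
  q2 = (c.(0 + 0))\{c} | 0 | ·
Bisimilarity quotient blocks:
  B0 = {p0}
  B1 = {p1}
  B2 = {p2, q2}
  B3 = {q0}
  B4 = {q1}
p0 ∈ B0, q0 ∈ B3 → different blocks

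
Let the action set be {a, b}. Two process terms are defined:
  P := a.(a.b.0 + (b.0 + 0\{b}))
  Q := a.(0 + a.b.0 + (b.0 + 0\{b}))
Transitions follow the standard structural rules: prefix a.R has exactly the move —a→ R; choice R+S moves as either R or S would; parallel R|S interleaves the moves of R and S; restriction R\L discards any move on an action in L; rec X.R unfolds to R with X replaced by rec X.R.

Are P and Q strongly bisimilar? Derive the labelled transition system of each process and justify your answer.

Reachable graph of P (4 states):
  u0 = a.(a.b.0 + (b.0 + 0\{b})) → -a-> u1
  u1 = a.b.0 + (b.0 + 0\{b}) → -a-> u2, -b-> u3
  u2 = b.0 → -b-> u3
  u3 = 0 → (no moves)
Reachable graph of Q (4 states):
  v0 = a.(0 + a.b.0 + (b.0 + 0\{b})) → -a-> v1
  v1 = 0 + a.b.0 + (b.0 + 0\{b}) → -a-> v2, -b-> v3
  v2 = b.0 → -b-> v3
  v3 = 0 → (no moves)
Coarsest stable partition (strong bisimilarity classes):
  B0 = {u0, v0}
  B1 = {u1, v1}
  B2 = {u2, v2}
  B3 = {u3, v3}
u0 ∈ B0, v0 ∈ B0 → same block

bisimilar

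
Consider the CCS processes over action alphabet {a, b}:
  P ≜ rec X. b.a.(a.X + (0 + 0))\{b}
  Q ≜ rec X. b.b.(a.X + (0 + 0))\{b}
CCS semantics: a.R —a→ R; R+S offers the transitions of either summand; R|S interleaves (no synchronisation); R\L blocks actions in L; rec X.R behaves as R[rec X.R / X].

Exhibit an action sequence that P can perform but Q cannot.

ba

LTS(P): 4 reachable states
  s0 = rec X. b.a.(a.X + (0 + 0))\{b} :: ··b··> s1
  s1 = a.(a.(rec X. b.a.(a.X + (0 + 0))\{b}) + (0 + 0))\{b} :: ··a··> s2
  s2 = (a.(rec X. b.a.(a.X + (0 + 0))\{b}) + (0 + 0))\{b} :: ··a··> s3
  s3 = (rec X. b.a.(a.X + (0 + 0))\{b})\{b} :: deadlocked
LTS(Q): 4 reachable states
  t0 = rec X. b.b.(a.X + (0 + 0))\{b} :: ··b··> t1
  t1 = b.(a.(rec X. b.b.(a.X + (0 + 0))\{b}) + (0 + 0))\{b} :: ··b··> t2
  t2 = (a.(rec X. b.b.(a.X + (0 + 0))\{b}) + (0 + 0))\{b} :: ··a··> t3
  t3 = (rec X. b.b.(a.X + (0 + 0))\{b})\{b} :: deadlocked
Run σ = ⟨ba⟩ on P: start {s0}
  step 1 (b): {s1}
  step 2 (a): {s2}
  — P admits the full trace.
Run σ = ⟨ba⟩ on Q: start {t0}
  step 1 (b): {t1}
  step 2 (a): no successor for Q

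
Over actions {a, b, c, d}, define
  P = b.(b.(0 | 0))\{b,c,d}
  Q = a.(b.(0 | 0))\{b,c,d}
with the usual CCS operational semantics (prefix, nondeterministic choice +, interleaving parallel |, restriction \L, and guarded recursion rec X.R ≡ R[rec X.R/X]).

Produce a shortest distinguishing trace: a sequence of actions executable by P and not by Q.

LTS(P): 2 reachable states
  u0 = b.(b.(0 | 0))\{b,c,d} :: ··b··> u1
  u1 = (b.(0 | 0))\{b,c,d} :: stopped
LTS(Q): 2 reachable states
  v0 = a.(b.(0 | 0))\{b,c,d} :: ··a··> v1
  v1 = (b.(0 | 0))\{b,c,d} :: stopped
Trace ⟨b⟩ through P, begin at {u0}:
  [1] b ⇒ {u1}
  ✓ P
Trace ⟨b⟩ through Q, begin at {v0}:
  [1] b ⇒ ∅ (Q stuck)

b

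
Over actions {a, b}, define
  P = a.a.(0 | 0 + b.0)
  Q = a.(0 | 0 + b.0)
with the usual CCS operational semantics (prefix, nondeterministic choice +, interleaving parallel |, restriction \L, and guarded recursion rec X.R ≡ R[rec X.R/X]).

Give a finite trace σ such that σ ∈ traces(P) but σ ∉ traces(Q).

P's transition system — 4 states:
  u0 = a.a.(0 | 0 + b.0) has moves ··a··> u1
  u1 = a.(0 | 0 + b.0) has moves ··a··> u2
  u2 = 0 | 0 + b.0 has moves ··b··> u3
  u3 = 0 has moves stopped
Q's transition system — 3 states:
  v0 = a.(0 | 0 + b.0) has moves ··a··> v1
  v1 = 0 | 0 + b.0 has moves ··b··> v2
  v2 = 0 has moves stopped
Trace ⟨aa⟩ through P, begin at {u0}:
  after a @ step 1: {u1}
  after a @ step 2: {u2}
  — P admits the full trace.
Trace ⟨aa⟩ through Q, begin at {v0}:
  after a @ step 1: {v1}
  after a @ step 2: ∅ (Q stuck)

aa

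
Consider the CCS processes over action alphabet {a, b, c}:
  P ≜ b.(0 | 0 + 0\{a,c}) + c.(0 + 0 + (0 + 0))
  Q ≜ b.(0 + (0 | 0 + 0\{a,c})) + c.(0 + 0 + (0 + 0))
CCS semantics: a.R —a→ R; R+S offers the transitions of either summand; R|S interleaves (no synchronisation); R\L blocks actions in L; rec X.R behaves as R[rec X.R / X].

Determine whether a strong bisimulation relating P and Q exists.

bisimilar

Reachable graph of P (3 states):
  s0 = b.(0 | 0 + 0\{a,c}) + c.(0 + 0 + (0 + 0)) ⊢ =b=> s1, =c=> s2
  s1 = 0 | 0 + 0\{a,c} ⊢ (no moves)
  s2 = 0 + 0 + (0 + 0) ⊢ (no moves)
Reachable graph of Q (3 states):
  t0 = b.(0 + (0 | 0 + 0\{a,c})) + c.(0 + 0 + (0 + 0)) ⊢ =b=> t1, =c=> t2
  t1 = 0 + (0 | 0 + 0\{a,c}) ⊢ (no moves)
  t2 = 0 + 0 + (0 + 0) ⊢ (no moves)
Bisimilarity quotient blocks:
  B0 = {s0, t0}
  B1 = {s1, s2, t1, t2}
s0 ∈ B0, t0 ∈ B0 → same block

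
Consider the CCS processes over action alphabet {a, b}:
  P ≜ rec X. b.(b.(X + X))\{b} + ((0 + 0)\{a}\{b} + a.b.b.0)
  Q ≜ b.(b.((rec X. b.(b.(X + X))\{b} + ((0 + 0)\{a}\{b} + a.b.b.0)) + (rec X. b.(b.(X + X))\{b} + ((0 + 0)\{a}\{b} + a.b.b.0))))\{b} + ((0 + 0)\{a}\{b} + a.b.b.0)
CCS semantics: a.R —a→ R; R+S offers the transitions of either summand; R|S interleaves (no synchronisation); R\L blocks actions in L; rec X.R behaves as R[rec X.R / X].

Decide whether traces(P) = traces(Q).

Reachable graph of P (5 states):
  p0 = rec X. b.(b.(X + X))\{b} + ((0 + 0)\{a}\{b} + a.b.b.0) → --a--▸ p1, --b--▸ p2
  p1 = b.b.0 → --b--▸ p3
  p2 = (b.((rec X. b.(b.(X + X))\{b} + ((0 + 0)\{a}\{b} + a.b.b.0)) + (rec X. b.(b.(X + X))\{b} + ((0 + 0)\{a}\{b} + a.b.b.0))))\{b} → (no moves)
  p3 = b.0 → --b--▸ p4
  p4 = 0 → (no moves)
Reachable graph of Q (5 states):
  q0 = b.(b.((rec X. b.(b.(X + X))\{b} + ((0 + 0)\{a}\{b} + a.b.b.0)) + (rec X. b.(b.(X + X))\{b} + ((0 + 0)\{a}\{b} + a.b.b.0))))\{b} + ((0 + 0)\{a}\{b} + a.b.b.0) → --a--▸ q1, --b--▸ q2
  q1 = b.b.0 → --b--▸ q3
  q2 = (b.((rec X. b.(b.(X + X))\{b} + ((0 + 0)\{a}\{b} + a.b.b.0)) + (rec X. b.(b.(X + X))\{b} + ((0 + 0)\{a}\{b} + a.b.b.0))))\{b} → (no moves)
  q3 = b.0 → --b--▸ q4
  q4 = 0 → (no moves)
Partition-refinement fixed point:
  B0 = {p0, q0}
  B1 = {p2, p4, q2, q4}
  B2 = {p1, q1}
  B3 = {p3, q3}
p0 ∈ B0, q0 ∈ B0 → same block
Bisimilar ⇒ trace-equivalent.

YES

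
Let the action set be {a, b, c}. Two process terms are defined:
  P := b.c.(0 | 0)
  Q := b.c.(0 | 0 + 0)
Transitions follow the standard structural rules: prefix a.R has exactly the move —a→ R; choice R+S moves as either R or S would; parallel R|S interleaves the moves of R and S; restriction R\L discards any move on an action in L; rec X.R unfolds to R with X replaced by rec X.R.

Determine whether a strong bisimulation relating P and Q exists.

P ~ Q

Reachable graph of P (3 states):
  p0 = b.c.(0 | 0) ⊢ =b=> p1
  p1 = c.(0 | 0) ⊢ =c=> p2
  p2 = 0 | 0 ⊢ (no moves)
Reachable graph of Q (3 states):
  q0 = b.c.(0 | 0 + 0) ⊢ =b=> q1
  q1 = c.(0 | 0 + 0) ⊢ =c=> q2
  q2 = 0 | 0 + 0 ⊢ (no moves)
Coarsest stable partition (strong bisimilarity classes):
  B0 = {p0, q0}
  B1 = {p1, q1}
  B2 = {p2, q2}
p0 ∈ B0, q0 ∈ B0 → same block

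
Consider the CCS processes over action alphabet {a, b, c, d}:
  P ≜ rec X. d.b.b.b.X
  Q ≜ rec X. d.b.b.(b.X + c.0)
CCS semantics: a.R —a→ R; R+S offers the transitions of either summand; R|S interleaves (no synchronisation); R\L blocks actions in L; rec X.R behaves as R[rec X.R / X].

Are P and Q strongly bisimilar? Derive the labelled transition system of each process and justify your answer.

NO

P's transition system — 4 states:
  m0 = rec X. d.b.b.b.X ⊢ --d--▸ m1
  m1 = b.b.b.(rec X. d.b.b.b.X) ⊢ --b--▸ m2
  m2 = b.b.(rec X. d.b.b.b.X) ⊢ --b--▸ m3
  m3 = b.(rec X. d.b.b.b.X) ⊢ --b--▸ m0
Q's transition system — 5 states:
  n0 = rec X. d.b.b.(b.X + c.0) ⊢ --d--▸ n1
  n1 = b.b.(b.(rec X. d.b.b.(b.X + c.0)) + c.0) ⊢ --b--▸ n2
  n2 = b.(b.(rec X. d.b.b.(b.X + c.0)) + c.0) ⊢ --b--▸ n3
  n3 = b.(rec X. d.b.b.(b.X + c.0)) + c.0 ⊢ --b--▸ n0, --c--▸ n4
  n4 = 0 ⊢ stopped
Bisimilarity quotient blocks:
  B0 = {m0}
  B1 = {m1}
  B2 = {m2}
  B3 = {m3}
  B4 = {n0}
  B5 = {n1}
  B6 = {n2}
  B7 = {n3}
  B8 = {n4}
m0 ∈ B0, n0 ∈ B4 → different blocks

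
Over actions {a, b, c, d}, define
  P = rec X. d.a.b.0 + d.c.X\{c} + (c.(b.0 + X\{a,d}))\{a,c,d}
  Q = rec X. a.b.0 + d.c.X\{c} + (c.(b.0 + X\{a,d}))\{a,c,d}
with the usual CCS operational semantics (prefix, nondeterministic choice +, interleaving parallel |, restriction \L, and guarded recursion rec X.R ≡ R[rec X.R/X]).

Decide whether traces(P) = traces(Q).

P's transition system — 10 states:
  p0 = rec X. d.a.b.0 + d.c.X\{c} + (c.(b.0 + X\{a,d}))\{a,c,d} | =d=> p1, =d=> p2
  p1 = a.b.0 | =a=> p3
  p2 = c.(rec X. d.a.b.0 + d.c.X\{c} + (c.(b.0 + X\{a,d}))\{a,c,d})\{c} | =c=> p4
  p3 = b.0 | =b=> p5
  p4 = (rec X. d.a.b.0 + d.c.X\{c} + (c.(b.0 + X\{a,d}))\{a,c,d})\{c} | =d=> p6, =d=> p7
  p5 = 0 | ∅
  p6 = (a.b.0)\{c} | =a=> p8
  p7 = (c.(rec X. d.a.b.0 + d.c.X\{c} + (c.(b.0 + X\{a,d}))\{a,c,d})\{c})\{c} | ∅
  p8 = (b.0)\{c} | =b=> p9
  p9 = 0\{c} | ∅
Q's transition system — 8 states:
  q0 = rec X. a.b.0 + d.c.X\{c} + (c.(b.0 + X\{a,d}))\{a,c,d} | =a=> q1, =d=> q2
  q1 = b.0 | =b=> q3
  q2 = c.(rec X. a.b.0 + d.c.X\{c} + (c.(b.0 + X\{a,d}))\{a,c,d})\{c} | =c=> q4
  q3 = 0 | ∅
  q4 = (rec X. a.b.0 + d.c.X\{c} + (c.(b.0 + X\{a,d}))\{a,c,d})\{c} | =a=> q5, =d=> q6
  q5 = (b.0)\{c} | =b=> q7
  q6 = (c.(rec X. a.b.0 + d.c.X\{c} + (c.(b.0 + X\{a,d}))\{a,c,d})\{c})\{c} | ∅
  q7 = 0\{c} | ∅
Run σ = ⟨da⟩ on P: start {p0}
  [1] d ⇒ {p1, p2}
  [2] a ⇒ {p3}
  — P admits the full trace.
Run σ = ⟨da⟩ on Q: start {q0}
  [1] d ⇒ {q2}
  [2] a ⇒ no successor for Q

trace-distinct — witness ⟨da⟩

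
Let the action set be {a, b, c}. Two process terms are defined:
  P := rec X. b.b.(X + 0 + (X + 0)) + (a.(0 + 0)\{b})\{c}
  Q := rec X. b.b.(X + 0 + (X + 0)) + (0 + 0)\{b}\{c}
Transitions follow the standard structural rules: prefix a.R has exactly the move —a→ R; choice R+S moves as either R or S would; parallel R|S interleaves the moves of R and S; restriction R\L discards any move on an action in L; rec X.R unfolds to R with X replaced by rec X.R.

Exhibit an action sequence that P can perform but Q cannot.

P's transition system — 4 states:
  u0 = rec X. b.b.(X + 0 + (X + 0)) + (a.(0 + 0)\{b})\{c} ⊢ ··a··> u1, ··b··> u2
  u1 = (0 + 0)\{b}\{c} ⊢ (no moves)
  u2 = b.((rec X. b.b.(X + 0 + (X + 0)) + (a.(0 + 0)\{b})\{c}) + 0 + ((rec X. b.b.(X + 0 + (X + 0)) + (a.(0 + 0)\{b})\{c}) + 0)) ⊢ ··b··> u3
  u3 = (rec X. b.b.(X + 0 + (X + 0)) + (a.(0 + 0)\{b})\{c}) + 0 + ((rec X. b.b.(X + 0 + (X + 0)) + (a.(0 + 0)\{b})\{c}) + 0) ⊢ ··a··> u1, ··b··> u2
Q's transition system — 3 states:
  v0 = rec X. b.b.(X + 0 + (X + 0)) + (0 + 0)\{b}\{c} ⊢ ··b··> v1
  v1 = b.((rec X. b.b.(X + 0 + (X + 0)) + (0 + 0)\{b}\{c}) + 0 + ((rec X. b.b.(X + 0 + (X + 0)) + (0 + 0)\{b}\{c}) + 0)) ⊢ ··b··> v2
  v2 = (rec X. b.b.(X + 0 + (X + 0)) + (0 + 0)\{b}\{c}) + 0 + ((rec X. b.b.(X + 0 + (X + 0)) + (0 + 0)\{b}\{c}) + 0) ⊢ ··b··> v1
Executing a from P (initial set {u0}):
  step 1 (a): {u1}
  P completes σ.
Executing a from Q (initial set {v0}):
  step 1 (a): ∅ (Q stuck)

a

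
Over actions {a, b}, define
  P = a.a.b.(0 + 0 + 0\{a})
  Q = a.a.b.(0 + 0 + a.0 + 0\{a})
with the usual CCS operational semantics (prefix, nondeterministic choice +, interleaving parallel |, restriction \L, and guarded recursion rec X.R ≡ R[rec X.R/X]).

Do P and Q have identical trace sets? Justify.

Reachable graph of P (4 states):
  p0 = a.a.b.(0 + 0 + 0\{a}) has moves ··a··> p1
  p1 = a.b.(0 + 0 + 0\{a}) has moves ··a··> p2
  p2 = b.(0 + 0 + 0\{a}) has moves ··b··> p3
  p3 = 0 + 0 + 0\{a} has moves ·
Reachable graph of Q (5 states):
  q0 = a.a.b.(0 + 0 + a.0 + 0\{a}) has moves ··a··> q1
  q1 = a.b.(0 + 0 + a.0 + 0\{a}) has moves ··a··> q2
  q2 = b.(0 + 0 + a.0 + 0\{a}) has moves ··b··> q3
  q3 = 0 + 0 + a.0 + 0\{a} has moves ··a··> q4
  q4 = 0 has moves ·
Executing aaba from Q (initial set {q0}):
  [1] a ⇒ {q1}
  [2] a ⇒ {q2}
  [3] b ⇒ {q3}
  [4] a ⇒ {q4}
  — Q admits the full trace.
Executing aaba from P (initial set {p0}):
  [1] a ⇒ {p1}
  [2] a ⇒ {p2}
  [3] b ⇒ {p3}
  [4] a ⇒ no successor for P

traces(P) ≠ traces(Q) — witness ⟨aaba⟩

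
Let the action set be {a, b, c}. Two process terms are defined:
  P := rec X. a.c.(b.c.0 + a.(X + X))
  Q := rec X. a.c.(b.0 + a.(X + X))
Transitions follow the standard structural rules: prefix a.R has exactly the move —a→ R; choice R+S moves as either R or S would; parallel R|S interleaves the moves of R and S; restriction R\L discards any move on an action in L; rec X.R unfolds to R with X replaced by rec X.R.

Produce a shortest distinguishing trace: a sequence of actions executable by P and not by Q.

acbc

LTS(P): 6 reachable states
  u0 = rec X. a.c.(b.c.0 + a.(X + X)) | =a=> u1
  u1 = c.(b.c.0 + a.((rec X. a.c.(b.c.0 + a.(X + X))) + (rec X. a.c.(b.c.0 + a.(X + X))))) | =c=> u2
  u2 = b.c.0 + a.((rec X. a.c.(b.c.0 + a.(X + X))) + (rec X. a.c.(b.c.0 + a.(X + X)))) | =a=> u3, =b=> u4
  u3 = (rec X. a.c.(b.c.0 + a.(X + X))) + (rec X. a.c.(b.c.0 + a.(X + X))) | =a=> u1
  u4 = c.0 | =c=> u5
  u5 = 0 | (no moves)
LTS(Q): 5 reachable states
  v0 = rec X. a.c.(b.0 + a.(X + X)) | =a=> v1
  v1 = c.(b.0 + a.((rec X. a.c.(b.0 + a.(X + X))) + (rec X. a.c.(b.0 + a.(X + X))))) | =c=> v2
  v2 = b.0 + a.((rec X. a.c.(b.0 + a.(X + X))) + (rec X. a.c.(b.0 + a.(X + X)))) | =a=> v3, =b=> v4
  v3 = (rec X. a.c.(b.0 + a.(X + X))) + (rec X. a.c.(b.0 + a.(X + X))) | =a=> v1
  v4 = 0 | (no moves)
Run σ = ⟨acbc⟩ on P: start {u0}
  [1] a ⇒ {u1}
  [2] c ⇒ {u2}
  [3] b ⇒ {u4}
  [4] c ⇒ {u5}
  — P admits the full trace.
Run σ = ⟨acbc⟩ on Q: start {v0}
  [1] a ⇒ {v1}
  [2] c ⇒ {v2}
  [3] b ⇒ {v4}
  [4] c ⇒ ∅  — Q cannot continue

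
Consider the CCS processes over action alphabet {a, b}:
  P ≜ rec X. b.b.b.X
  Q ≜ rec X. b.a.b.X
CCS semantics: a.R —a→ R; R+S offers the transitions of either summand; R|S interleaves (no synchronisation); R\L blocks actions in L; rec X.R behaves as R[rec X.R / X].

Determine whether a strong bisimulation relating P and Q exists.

LTS(P): 3 reachable states
  p0 = rec X. b.b.b.X | -b-> p1
  p1 = b.b.(rec X. b.b.b.X) | -b-> p2
  p2 = b.(rec X. b.b.b.X) | -b-> p0
LTS(Q): 3 reachable states
  q0 = rec X. b.a.b.X | -b-> q1
  q1 = a.b.(rec X. b.a.b.X) | -a-> q2
  q2 = b.(rec X. b.a.b.X) | -b-> q0
Coarsest stable partition (strong bisimilarity classes):
  B0 = {p0, p1, p2}
  B1 = {q0}
  B2 = {q1}
  B3 = {q2}
p0 ∈ B0, q0 ∈ B1 → different blocks

not bisimilar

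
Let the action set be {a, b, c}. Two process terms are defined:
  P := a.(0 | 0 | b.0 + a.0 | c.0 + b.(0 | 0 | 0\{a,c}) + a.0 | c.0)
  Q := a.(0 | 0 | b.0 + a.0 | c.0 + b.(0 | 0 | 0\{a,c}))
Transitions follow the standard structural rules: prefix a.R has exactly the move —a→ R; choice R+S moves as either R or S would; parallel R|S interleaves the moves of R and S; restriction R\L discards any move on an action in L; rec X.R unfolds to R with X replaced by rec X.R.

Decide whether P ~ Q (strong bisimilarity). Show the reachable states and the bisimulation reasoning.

YES

P's transition system — 7 states:
  s0 = a.(0 | 0 | b.0 + a.0 | c.0 + b.(0 | 0 | 0\{a,c}) + a.0 | c.0) :: -a-> s1
  s1 = 0 | 0 | b.0 + a.0 | c.0 + b.(0 | 0 | 0\{a,c}) + a.0 | c.0 :: -a-> s2, -b-> s3, -b-> s4, -c-> s5
  s2 = 0 | c.0 :: -c-> s6
  s3 = 0 | 0 | 0 :: ∅
  s4 = 0 | 0 | 0\{a,c} :: ∅
  s5 = a.0 | 0 :: -a-> s6
  s6 = 0 | 0 :: ∅
Q's transition system — 7 states:
  t0 = a.(0 | 0 | b.0 + a.0 | c.0 + b.(0 | 0 | 0\{a,c})) :: -a-> t1
  t1 = 0 | 0 | b.0 + a.0 | c.0 + b.(0 | 0 | 0\{a,c}) :: -a-> t2, -b-> t3, -b-> t4, -c-> t5
  t2 = 0 | c.0 :: -c-> t6
  t3 = 0 | 0 | 0 :: ∅
  t4 = 0 | 0 | 0\{a,c} :: ∅
  t5 = a.0 | 0 :: -a-> t6
  t6 = 0 | 0 :: ∅
Partition-refinement fixed point:
  B0 = {s0, t0}
  B1 = {s1, t1}
  B2 = {s5, t5}
  B3 = {s3, s4, s6, t3, t4, t6}
  B4 = {s2, t2}
s0 ∈ B0, t0 ∈ B0 → same block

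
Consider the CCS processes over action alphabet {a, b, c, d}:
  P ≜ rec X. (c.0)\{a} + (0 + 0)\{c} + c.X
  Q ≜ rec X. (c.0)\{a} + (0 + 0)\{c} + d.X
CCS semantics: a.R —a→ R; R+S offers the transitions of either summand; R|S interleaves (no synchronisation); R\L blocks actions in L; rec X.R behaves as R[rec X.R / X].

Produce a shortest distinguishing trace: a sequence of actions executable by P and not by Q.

cc

P's transition system — 2 states:
  s0 = rec X. (c.0)\{a} + (0 + 0)\{c} + c.X :: =c=> s0, =c=> s1
  s1 = 0\{a} :: ·
Q's transition system — 2 states:
  t0 = rec X. (c.0)\{a} + (0 + 0)\{c} + d.X :: =c=> t1, =d=> t0
  t1 = 0\{a} :: ·
Executing cc from P (initial set {s0}):
  step 1 (c): {s0, s1}
  step 2 (c): {s0, s1}
  P completes σ.
Executing cc from Q (initial set {t0}):
  step 1 (c): {t1}
  step 2 (c): ∅  — Q cannot continue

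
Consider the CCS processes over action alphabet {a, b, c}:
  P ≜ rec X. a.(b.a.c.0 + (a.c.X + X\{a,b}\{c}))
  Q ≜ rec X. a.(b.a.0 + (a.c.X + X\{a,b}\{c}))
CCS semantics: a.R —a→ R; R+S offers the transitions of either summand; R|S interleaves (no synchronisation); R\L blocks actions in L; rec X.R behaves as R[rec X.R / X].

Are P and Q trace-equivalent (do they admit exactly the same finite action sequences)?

NO — witness ⟨abac⟩

Reachable graph of P (6 states):
  s0 = rec X. a.(b.a.c.0 + (a.c.X + X\{a,b}\{c})) :: --a--▸ s1
  s1 = b.a.c.0 + (a.c.(rec X. a.(b.a.c.0 + (a.c.X + X\{a,b}\{c}))) + (rec X. a.(b.a.c.0 + (a.c.X + X\{a,b}\{c})))\{a,b}\{c}) :: --a--▸ s2, --b--▸ s3
  s2 = c.(rec X. a.(b.a.c.0 + (a.c.X + X\{a,b}\{c}))) :: --c--▸ s0
  s3 = a.c.0 :: --a--▸ s4
  s4 = c.0 :: --c--▸ s5
  s5 = 0 :: deadlocked
Reachable graph of Q (5 states):
  t0 = rec X. a.(b.a.0 + (a.c.X + X\{a,b}\{c})) :: --a--▸ t1
  t1 = b.a.0 + (a.c.(rec X. a.(b.a.0 + (a.c.X + X\{a,b}\{c}))) + (rec X. a.(b.a.0 + (a.c.X + X\{a,b}\{c})))\{a,b}\{c}) :: --a--▸ t2, --b--▸ t3
  t2 = c.(rec X. a.(b.a.0 + (a.c.X + X\{a,b}\{c}))) :: --c--▸ t0
  t3 = a.0 :: --a--▸ t4
  t4 = 0 :: deadlocked
Run σ = ⟨abac⟩ on P: start {s0}
  step 1 (a): {s1}
  step 2 (b): {s3}
  step 3 (a): {s4}
  step 4 (c): {s5}
  — P admits the full trace.
Run σ = ⟨abac⟩ on Q: start {t0}
  step 1 (a): {t1}
  step 2 (b): {t3}
  step 3 (a): {t4}
  step 4 (c): ∅ (Q stuck)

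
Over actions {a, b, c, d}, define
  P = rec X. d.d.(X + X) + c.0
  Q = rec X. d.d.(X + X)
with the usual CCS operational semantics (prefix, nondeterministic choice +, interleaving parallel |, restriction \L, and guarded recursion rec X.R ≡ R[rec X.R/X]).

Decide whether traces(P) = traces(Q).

LTS(P): 4 reachable states
  s0 = rec X. d.d.(X + X) + c.0 | ··c··> s1, ··d··> s2
  s1 = 0 | ∅
  s2 = d.((rec X. d.d.(X + X) + c.0) + (rec X. d.d.(X + X) + c.0)) | ··d··> s3
  s3 = (rec X. d.d.(X + X) + c.0) + (rec X. d.d.(X + X) + c.0) | ··c··> s1, ··d··> s2
LTS(Q): 3 reachable states
  t0 = rec X. d.d.(X + X) | ··d··> t1
  t1 = d.((rec X. d.d.(X + X)) + (rec X. d.d.(X + X))) | ··d··> t2
  t2 = (rec X. d.d.(X + X)) + (rec X. d.d.(X + X)) | ··d··> t1
Executing c from P (initial set {s0}):
  step 1 (c): {s1}
  ✓ P
Executing c from Q (initial set {t0}):
  step 1 (c): ∅  — Q cannot continue

traces(P) ≠ traces(Q) — witness ⟨c⟩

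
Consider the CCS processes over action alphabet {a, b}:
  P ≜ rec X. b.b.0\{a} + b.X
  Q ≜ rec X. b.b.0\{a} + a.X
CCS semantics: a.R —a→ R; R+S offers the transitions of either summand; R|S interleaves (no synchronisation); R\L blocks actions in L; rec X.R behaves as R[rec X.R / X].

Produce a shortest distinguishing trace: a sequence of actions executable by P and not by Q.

bbb

LTS(P): 3 reachable states
  u0 = rec X. b.b.0\{a} + b.X | ··b··> u0, ··b··> u1
  u1 = b.0\{a} | ··b··> u2
  u2 = 0\{a} | stopped
LTS(Q): 3 reachable states
  v0 = rec X. b.b.0\{a} + a.X | ··a··> v0, ··b··> v1
  v1 = b.0\{a} | ··b··> v2
  v2 = 0\{a} | stopped
Run σ = ⟨bbb⟩ on P: start {u0}
  step 1 (b): {u0, u1}
  step 2 (b): {u0, u1, u2}
  step 3 (b): {u0, u1, u2}
  ✓ P
Run σ = ⟨bbb⟩ on Q: start {v0}
  step 1 (b): {v1}
  step 2 (b): {v2}
  step 3 (b): no successor for Q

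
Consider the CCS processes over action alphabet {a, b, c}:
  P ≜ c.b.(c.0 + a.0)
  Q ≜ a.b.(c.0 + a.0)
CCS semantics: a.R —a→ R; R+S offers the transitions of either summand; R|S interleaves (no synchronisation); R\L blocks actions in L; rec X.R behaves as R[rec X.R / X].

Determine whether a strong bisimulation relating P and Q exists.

P's transition system — 4 states:
  s0 = c.b.(c.0 + a.0) | --c--▸ s1
  s1 = b.(c.0 + a.0) | --b--▸ s2
  s2 = c.0 + a.0 | --a--▸ s3, --c--▸ s3
  s3 = 0 | ·
Q's transition system — 4 states:
  t0 = a.b.(c.0 + a.0) | --a--▸ t1
  t1 = b.(c.0 + a.0) | --b--▸ t2
  t2 = c.0 + a.0 | --a--▸ t3, --c--▸ t3
  t3 = 0 | ·
Partition-refinement fixed point:
  B0 = {s0}
  B1 = {s1, t1}
  B2 = {s2, t2}
  B3 = {s3, t3}
  B4 = {t0}
s0 ∈ B0, t0 ∈ B4 → different blocks

not bisimilar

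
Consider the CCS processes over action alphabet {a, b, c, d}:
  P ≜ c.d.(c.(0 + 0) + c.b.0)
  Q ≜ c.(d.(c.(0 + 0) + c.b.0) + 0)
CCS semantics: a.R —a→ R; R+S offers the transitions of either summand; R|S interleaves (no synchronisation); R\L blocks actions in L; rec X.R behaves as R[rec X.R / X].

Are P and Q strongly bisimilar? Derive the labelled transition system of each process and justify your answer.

LTS(P): 6 reachable states
  m0 = c.d.(c.(0 + 0) + c.b.0) has moves =c=> m1
  m1 = d.(c.(0 + 0) + c.b.0) has moves =d=> m2
  m2 = c.(0 + 0) + c.b.0 has moves =c=> m3, =c=> m4
  m3 = 0 + 0 has moves deadlocked
  m4 = b.0 has moves =b=> m5
  m5 = 0 has moves deadlocked
LTS(Q): 6 reachable states
  n0 = c.(d.(c.(0 + 0) + c.b.0) + 0) has moves =c=> n1
  n1 = d.(c.(0 + 0) + c.b.0) + 0 has moves =d=> n2
  n2 = c.(0 + 0) + c.b.0 has moves =c=> n3, =c=> n4
  n3 = 0 + 0 has moves deadlocked
  n4 = b.0 has moves =b=> n5
  n5 = 0 has moves deadlocked
Partition-refinement fixed point:
  B0 = {m0, n0}
  B1 = {m1, n1}
  B2 = {m2, n2}
  B3 = {m3, m5, n3, n5}
  B4 = {m4, n4}
m0 ∈ B0, n0 ∈ B0 → same block

YES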